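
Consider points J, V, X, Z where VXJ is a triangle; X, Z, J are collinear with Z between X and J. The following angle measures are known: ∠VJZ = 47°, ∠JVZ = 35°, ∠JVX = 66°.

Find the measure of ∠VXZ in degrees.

∠VXZ = 67°

1. ∠VJX = 47°  [Z on ray JX]
2. ∠JXV = 67°  [△VXJ]
3. ∠VXZ = 67°  [Z on ray XJ]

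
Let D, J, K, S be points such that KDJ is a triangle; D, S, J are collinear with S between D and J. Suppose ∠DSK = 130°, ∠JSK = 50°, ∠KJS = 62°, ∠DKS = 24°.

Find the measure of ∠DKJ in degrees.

∠DKJ = 92°

1. ∠KDS = 26°  [△KDS]
2. ∠DJK = 62°  [S on ray JD]
3. ∠JDK = 26°  [S on ray DJ]
4. ∠DKJ = 92°  [△KDJ]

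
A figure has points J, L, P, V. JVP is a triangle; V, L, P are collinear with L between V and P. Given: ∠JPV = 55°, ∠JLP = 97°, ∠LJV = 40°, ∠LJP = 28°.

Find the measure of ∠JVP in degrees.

∠JVP = 57°

1. ∠JLV = 83°  [linear pair at L on VP]
2. ∠JVL = 57°  [△JVL]
3. ∠JVP = 57°  [L on ray VP]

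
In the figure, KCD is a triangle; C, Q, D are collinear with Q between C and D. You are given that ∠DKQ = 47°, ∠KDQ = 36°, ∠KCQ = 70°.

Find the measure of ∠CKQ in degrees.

∠CKQ = 27°

1. ∠DQK = 97°  [△KQD]
2. ∠CQK = 83°  [linear pair at Q on CD]
3. ∠CKQ = 27°  [△KCQ]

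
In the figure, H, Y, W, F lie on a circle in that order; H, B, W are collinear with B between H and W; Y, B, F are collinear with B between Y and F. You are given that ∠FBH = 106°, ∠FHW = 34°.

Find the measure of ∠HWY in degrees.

1. ∠WBY = 106°  [vertical angles at B]
2. ∠FYW = 34°  [same arc WF]
3. ∠HWY = 40°  [△YBW]

∠HWY = 40°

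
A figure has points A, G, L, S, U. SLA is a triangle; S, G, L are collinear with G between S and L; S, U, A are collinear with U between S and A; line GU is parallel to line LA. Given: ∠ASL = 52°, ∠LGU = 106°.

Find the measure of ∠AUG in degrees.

∠AUG = 126°

1. ∠GSU = 52°  [G on SL, U on SA]
2. ∠SGU = 74°  [linear pair at G on SL]
3. ∠GUS = 54°  [△SGU]
4. ∠AUG = 126°  [linear pair at U on SA]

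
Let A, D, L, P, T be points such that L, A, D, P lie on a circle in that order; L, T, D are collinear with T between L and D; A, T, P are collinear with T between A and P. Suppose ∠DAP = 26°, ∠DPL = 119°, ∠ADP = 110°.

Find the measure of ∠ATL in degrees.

∠ATL = 101°

1. ∠DLP = 26°  [same arc DP]
2. ∠APD = 44°  [△ADP]
3. ∠LDP = 35°  [△LDP]
4. ∠ALD = 44°  [same arc AD]
5. ∠LAP = 35°  [same arc LP]
6. ∠ATL = 101°  [△LTA]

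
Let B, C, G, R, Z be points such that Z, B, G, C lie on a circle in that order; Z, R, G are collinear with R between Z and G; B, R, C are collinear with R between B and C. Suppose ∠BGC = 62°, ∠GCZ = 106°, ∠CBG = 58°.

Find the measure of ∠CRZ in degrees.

1. ∠BCG = 60°  [△BGC]
2. ∠GBZ = 74°  [cyclic ZBGC, opposite ∠B+∠C]
3. ∠CZG = 58°  [same arc GC]
4. ∠BZG = 60°  [same arc BG]
5. ∠BGZ = 46°  [△ZBG]
6. ∠BCZ = 46°  [same arc ZB]
7. ∠CRZ = 76°  [△ZRC]

∠CRZ = 76°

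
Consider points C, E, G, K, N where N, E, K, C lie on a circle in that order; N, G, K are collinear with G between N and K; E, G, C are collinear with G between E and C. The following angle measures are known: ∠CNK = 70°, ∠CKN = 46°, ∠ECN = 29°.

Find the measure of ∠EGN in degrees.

1. ∠CEK = 70°  [same arc KC]
2. ∠EKN = 29°  [same arc NE]
3. ∠EGK = 81°  [△EGK]
4. ∠EGN = 99°  [linear pair at G on NK]

∠EGN = 99°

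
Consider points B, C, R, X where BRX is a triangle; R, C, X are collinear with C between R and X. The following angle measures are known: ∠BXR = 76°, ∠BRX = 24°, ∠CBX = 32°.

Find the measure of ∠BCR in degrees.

1. ∠BXC = 76°  [C on ray XR]
2. ∠BCX = 72°  [△BCX]
3. ∠BCR = 108°  [linear pair at C on RX]

∠BCR = 108°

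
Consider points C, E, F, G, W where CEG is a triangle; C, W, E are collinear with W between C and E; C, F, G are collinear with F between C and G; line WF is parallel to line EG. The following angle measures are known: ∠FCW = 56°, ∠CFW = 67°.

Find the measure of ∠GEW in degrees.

∠GEW = 57°

1. ∠CWF = 57°  [△CWF]
2. ∠EWF = 123°  [linear pair at W on CE]
3. ∠GEW = 57°  [WF∥EG, co-interior at E–W]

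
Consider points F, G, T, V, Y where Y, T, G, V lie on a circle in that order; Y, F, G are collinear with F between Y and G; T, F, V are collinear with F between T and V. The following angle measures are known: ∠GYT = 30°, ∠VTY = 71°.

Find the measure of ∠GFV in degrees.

∠GFV = 79°

1. ∠GVT = 30°  [same arc TG]
2. ∠VGY = 71°  [same arc YV]
3. ∠GFV = 79°  [△GFV]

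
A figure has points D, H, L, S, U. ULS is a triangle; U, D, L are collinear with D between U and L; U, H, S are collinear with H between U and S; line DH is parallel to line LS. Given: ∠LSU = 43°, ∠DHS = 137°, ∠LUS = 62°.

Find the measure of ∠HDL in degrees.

1. ∠SLU = 75°  [△ULS]
2. ∠HDU = 75°  [DH∥LS, corresponding at D]
3. ∠HDL = 105°  [linear pair at D on UL]

∠HDL = 105°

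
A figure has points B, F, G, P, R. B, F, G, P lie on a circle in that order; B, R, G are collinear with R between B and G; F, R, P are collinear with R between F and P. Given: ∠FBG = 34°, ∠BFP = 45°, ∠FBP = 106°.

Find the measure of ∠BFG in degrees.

∠BFG = 117°

1. ∠BPF = 29°  [△BFP]
2. ∠BGF = 29°  [same arc BF]
3. ∠BFG = 117°  [△BFG]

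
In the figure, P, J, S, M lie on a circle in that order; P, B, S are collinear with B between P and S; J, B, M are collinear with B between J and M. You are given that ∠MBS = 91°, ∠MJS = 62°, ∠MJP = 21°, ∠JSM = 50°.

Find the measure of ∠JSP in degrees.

∠JSP = 29°

1. ∠JBP = 91°  [vertical angles at B]
2. ∠JBS = 89°  [linear pair at B on PS]
3. ∠JSP = 29°  [△JBS]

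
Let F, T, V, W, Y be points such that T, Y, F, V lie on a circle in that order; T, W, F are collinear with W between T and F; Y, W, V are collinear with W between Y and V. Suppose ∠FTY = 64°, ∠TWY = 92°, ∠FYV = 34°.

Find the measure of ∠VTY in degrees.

1. ∠FVY = 64°  [same arc YF]
2. ∠VFY = 82°  [△YFV]
3. ∠VTY = 98°  [cyclic TYFV, opposite ∠T+∠F]

∠VTY = 98°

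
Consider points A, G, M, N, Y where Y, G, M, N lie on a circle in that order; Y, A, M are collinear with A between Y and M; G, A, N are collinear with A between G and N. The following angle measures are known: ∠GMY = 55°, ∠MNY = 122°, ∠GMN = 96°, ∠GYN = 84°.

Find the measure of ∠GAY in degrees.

∠GAY = 72°

1. ∠GNY = 55°  [same arc YG]
2. ∠MGY = 58°  [cyclic YGMN, opposite ∠G+∠N]
3. ∠NGY = 41°  [△YGN]
4. ∠GYM = 67°  [△YGM]
5. ∠GAY = 72°  [△YAG]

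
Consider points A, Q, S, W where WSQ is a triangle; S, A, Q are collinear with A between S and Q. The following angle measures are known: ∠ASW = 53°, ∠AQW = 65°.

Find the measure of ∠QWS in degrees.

∠QWS = 62°

1. ∠QSW = 53°  [A on ray SQ]
2. ∠SQW = 65°  [A on ray QS]
3. ∠QWS = 62°  [△WSQ]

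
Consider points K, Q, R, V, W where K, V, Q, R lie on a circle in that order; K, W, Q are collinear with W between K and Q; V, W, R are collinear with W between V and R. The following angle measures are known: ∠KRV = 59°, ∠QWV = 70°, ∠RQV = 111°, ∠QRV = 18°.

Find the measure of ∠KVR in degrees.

∠KVR = 52°

1. ∠KWV = 110°  [linear pair at W on KQ]
2. ∠QKV = 18°  [same arc VQ]
3. ∠KVR = 52°  [△KWV]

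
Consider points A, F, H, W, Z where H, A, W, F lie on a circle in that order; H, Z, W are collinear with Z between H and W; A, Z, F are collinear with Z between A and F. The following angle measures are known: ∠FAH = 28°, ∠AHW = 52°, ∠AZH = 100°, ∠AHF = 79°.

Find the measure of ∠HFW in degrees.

1. ∠AFH = 73°  [△HAF]
2. ∠AWH = 73°  [same arc HA]
3. ∠HAW = 55°  [△HAW]
4. ∠HFW = 125°  [cyclic HAWF, opposite ∠A+∠F]

∠HFW = 125°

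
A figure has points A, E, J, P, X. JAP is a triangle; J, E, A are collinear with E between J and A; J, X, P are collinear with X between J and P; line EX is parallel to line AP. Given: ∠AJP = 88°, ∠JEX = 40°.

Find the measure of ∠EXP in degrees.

1. ∠EJX = 88°  [E on JA, X on JP]
2. ∠EXJ = 52°  [△JEX]
3. ∠EXP = 128°  [linear pair at X on JP]

∠EXP = 128°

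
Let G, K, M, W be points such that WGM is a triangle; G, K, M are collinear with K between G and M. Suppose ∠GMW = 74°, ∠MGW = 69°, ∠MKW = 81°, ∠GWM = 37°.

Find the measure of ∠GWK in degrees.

∠GWK = 12°

1. ∠KGW = 69°  [K on ray GM]
2. ∠GKW = 99°  [linear pair at K on GM]
3. ∠GWK = 12°  [△WGK]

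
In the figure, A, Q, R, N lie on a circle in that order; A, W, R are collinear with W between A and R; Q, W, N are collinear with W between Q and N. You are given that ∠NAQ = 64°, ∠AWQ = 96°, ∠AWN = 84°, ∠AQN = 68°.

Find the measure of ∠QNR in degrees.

∠QNR = 16°

1. ∠NWR = 96°  [vertical angles at W]
2. ∠ARN = 68°  [same arc AN]
3. ∠QNR = 16°  [△RWN]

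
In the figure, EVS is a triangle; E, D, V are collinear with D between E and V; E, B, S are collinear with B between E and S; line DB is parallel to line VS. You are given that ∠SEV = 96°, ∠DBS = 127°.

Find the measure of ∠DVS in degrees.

∠DVS = 31°

1. ∠BED = 96°  [D on EV, B on ES]
2. ∠DBE = 53°  [linear pair at B on ES]
3. ∠BDE = 31°  [△EDB]
4. ∠BDV = 149°  [linear pair at D on EV]
5. ∠DVS = 31°  [DB∥VS, co-interior at V–D]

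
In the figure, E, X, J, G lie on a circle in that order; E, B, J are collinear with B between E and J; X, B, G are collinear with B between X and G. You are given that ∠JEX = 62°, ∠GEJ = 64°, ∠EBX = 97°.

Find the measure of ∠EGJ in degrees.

1. ∠JGX = 62°  [same arc XJ]
2. ∠GBJ = 97°  [vertical angles at B]
3. ∠EJG = 21°  [△JBG]
4. ∠EGJ = 95°  [△EJG]

∠EGJ = 95°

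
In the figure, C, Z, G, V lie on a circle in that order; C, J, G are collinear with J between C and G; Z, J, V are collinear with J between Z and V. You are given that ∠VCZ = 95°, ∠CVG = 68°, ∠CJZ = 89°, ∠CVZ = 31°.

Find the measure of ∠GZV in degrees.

1. ∠GJZ = 91°  [linear pair at J on CG]
2. ∠CGZ = 31°  [same arc CZ]
3. ∠GZV = 58°  [△ZJG]

∠GZV = 58°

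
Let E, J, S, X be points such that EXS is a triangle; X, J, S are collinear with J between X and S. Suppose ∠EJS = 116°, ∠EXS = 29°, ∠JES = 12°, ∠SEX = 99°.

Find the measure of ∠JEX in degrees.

1. ∠EJX = 64°  [linear pair at J on XS]
2. ∠EXJ = 29°  [J on ray XS]
3. ∠JEX = 87°  [△EXJ]

∠JEX = 87°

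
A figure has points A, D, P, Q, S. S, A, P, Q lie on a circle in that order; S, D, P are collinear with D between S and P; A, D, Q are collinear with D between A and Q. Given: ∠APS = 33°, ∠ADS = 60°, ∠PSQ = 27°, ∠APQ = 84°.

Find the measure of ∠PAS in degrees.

∠PAS = 78°

1. ∠PAQ = 27°  [same arc PQ]
2. ∠AQP = 69°  [△APQ]
3. ∠ASP = 69°  [same arc AP]
4. ∠PAS = 78°  [△SAP]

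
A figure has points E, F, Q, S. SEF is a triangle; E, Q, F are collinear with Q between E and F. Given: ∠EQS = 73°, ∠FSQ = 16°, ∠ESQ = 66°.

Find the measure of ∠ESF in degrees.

1. ∠QES = 41°  [△SEQ]
2. ∠FQS = 107°  [linear pair at Q on EF]
3. ∠QFS = 57°  [△SQF]
4. ∠FES = 41°  [Q on ray EF]
5. ∠EFS = 57°  [Q on ray FE]
6. ∠ESF = 82°  [△SEF]

∠ESF = 82°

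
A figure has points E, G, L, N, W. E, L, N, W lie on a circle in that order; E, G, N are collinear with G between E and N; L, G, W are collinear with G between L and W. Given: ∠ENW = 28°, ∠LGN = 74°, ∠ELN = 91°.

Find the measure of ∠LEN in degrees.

∠LEN = 46°

1. ∠ELW = 28°  [same arc EW]
2. ∠EGL = 106°  [linear pair at G on EN]
3. ∠LEN = 46°  [△EGL]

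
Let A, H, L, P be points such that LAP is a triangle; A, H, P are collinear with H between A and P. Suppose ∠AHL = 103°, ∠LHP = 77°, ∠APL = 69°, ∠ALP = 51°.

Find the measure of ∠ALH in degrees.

1. ∠LAP = 60°  [△LAP]
2. ∠HAL = 60°  [H on ray AP]
3. ∠ALH = 17°  [△LAH]

∠ALH = 17°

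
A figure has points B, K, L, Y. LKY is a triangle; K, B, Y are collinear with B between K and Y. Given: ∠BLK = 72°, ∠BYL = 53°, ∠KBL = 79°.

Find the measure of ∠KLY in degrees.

1. ∠BKL = 29°  [△LKB]
2. ∠KYL = 53°  [B on ray YK]
3. ∠LKY = 29°  [B on ray KY]
4. ∠KLY = 98°  [△LKY]

∠KLY = 98°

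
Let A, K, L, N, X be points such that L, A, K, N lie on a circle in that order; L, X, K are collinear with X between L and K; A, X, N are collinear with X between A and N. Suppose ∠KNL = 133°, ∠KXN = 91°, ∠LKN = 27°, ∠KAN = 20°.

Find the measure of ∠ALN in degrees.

1. ∠KLN = 20°  [△LKN]
2. ∠LXN = 89°  [linear pair at X on LK]
3. ∠LAN = 27°  [same arc LN]
4. ∠ANL = 71°  [△LXN]
5. ∠ALN = 82°  [△LAN]

∠ALN = 82°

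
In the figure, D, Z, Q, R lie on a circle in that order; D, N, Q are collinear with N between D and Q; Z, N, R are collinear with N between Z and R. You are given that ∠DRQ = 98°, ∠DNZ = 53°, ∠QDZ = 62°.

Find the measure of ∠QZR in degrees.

1. ∠DZQ = 82°  [cyclic DZQR, opposite ∠Z+∠R]
2. ∠QNZ = 127°  [linear pair at N on DQ]
3. ∠DQZ = 36°  [△DZQ]
4. ∠QZR = 17°  [△ZNQ]

∠QZR = 17°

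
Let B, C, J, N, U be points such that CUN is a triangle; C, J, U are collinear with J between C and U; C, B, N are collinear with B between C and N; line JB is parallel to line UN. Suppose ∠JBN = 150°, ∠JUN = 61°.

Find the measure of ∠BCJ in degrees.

∠BCJ = 89°

1. ∠CBJ = 30°  [linear pair at B on CN]
2. ∠CUN = 61°  [J on ray UC]
3. ∠CNU = 30°  [JB∥UN, corresponding at B]
4. ∠NCU = 89°  [△CUN]
5. ∠BCJ = 89°  [J on CU, B on CN]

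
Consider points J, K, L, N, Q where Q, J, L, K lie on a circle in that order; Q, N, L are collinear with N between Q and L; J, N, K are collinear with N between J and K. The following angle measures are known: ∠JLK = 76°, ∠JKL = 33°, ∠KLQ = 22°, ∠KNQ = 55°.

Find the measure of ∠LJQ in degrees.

∠LJQ = 93°

1. ∠KJL = 71°  [△JLK]
2. ∠JQL = 33°  [same arc JL]
3. ∠JNL = 55°  [vertical angles at N]
4. ∠JLQ = 54°  [△JNL]
5. ∠LJQ = 93°  [△QJL]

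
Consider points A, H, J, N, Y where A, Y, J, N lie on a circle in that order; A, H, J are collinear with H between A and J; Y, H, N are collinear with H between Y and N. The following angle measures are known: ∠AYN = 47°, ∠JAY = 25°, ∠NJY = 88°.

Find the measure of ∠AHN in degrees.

∠AHN = 72°

1. ∠AJN = 47°  [same arc AN]
2. ∠JNY = 25°  [same arc YJ]
3. ∠JHN = 108°  [△JHN]
4. ∠AHN = 72°  [linear pair at H on AJ]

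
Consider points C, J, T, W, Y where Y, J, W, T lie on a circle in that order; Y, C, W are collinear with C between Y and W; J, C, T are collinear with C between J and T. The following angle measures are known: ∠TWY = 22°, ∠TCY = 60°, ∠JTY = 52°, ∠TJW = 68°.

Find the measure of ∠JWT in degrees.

∠JWT = 74°

1. ∠TJY = 22°  [same arc YT]
2. ∠JYT = 106°  [△YJT]
3. ∠JWT = 74°  [cyclic YJWT, opposite ∠Y+∠W]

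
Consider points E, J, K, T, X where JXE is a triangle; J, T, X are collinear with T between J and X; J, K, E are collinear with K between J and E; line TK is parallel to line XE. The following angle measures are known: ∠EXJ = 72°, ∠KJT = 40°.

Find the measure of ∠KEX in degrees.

∠KEX = 68°

1. ∠JTK = 72°  [TK∥XE, corresponding at T]
2. ∠JKT = 68°  [△JTK]
3. ∠EKT = 112°  [linear pair at K on JE]
4. ∠KEX = 68°  [TK∥XE, co-interior at E–K]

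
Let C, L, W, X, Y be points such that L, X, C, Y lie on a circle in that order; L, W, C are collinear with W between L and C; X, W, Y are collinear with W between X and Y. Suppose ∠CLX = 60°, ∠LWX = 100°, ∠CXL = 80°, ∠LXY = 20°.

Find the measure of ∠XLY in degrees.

1. ∠LCX = 40°  [△LXC]
2. ∠LYX = 40°  [same arc LX]
3. ∠XLY = 120°  [△LXY]

∠XLY = 120°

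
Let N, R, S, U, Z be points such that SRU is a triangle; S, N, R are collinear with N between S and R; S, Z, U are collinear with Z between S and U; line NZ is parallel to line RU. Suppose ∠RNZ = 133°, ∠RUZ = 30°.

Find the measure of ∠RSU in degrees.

1. ∠SNZ = 47°  [linear pair at N on SR]
2. ∠RUS = 30°  [Z on ray US]
3. ∠SRU = 47°  [NZ∥RU, corresponding at N]
4. ∠RSU = 103°  [△SRU]

∠RSU = 103°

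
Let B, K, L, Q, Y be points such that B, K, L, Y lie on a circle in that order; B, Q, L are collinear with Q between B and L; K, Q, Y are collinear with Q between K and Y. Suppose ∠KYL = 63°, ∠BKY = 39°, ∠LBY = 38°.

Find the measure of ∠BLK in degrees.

∠BLK = 40°

1. ∠KBL = 63°  [same arc KL]
2. ∠BQK = 78°  [△BQK]
3. ∠LKY = 38°  [same arc LY]
4. ∠KQL = 102°  [linear pair at Q on BL]
5. ∠BLK = 40°  [△KQL]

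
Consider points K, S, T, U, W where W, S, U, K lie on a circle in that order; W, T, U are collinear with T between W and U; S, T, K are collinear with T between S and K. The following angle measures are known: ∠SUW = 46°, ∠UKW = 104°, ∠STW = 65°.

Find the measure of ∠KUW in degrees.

∠KUW = 57°

1. ∠USW = 76°  [cyclic WSUK, opposite ∠S+∠K]
2. ∠KTU = 65°  [vertical angles at T]
3. ∠SWU = 58°  [△WSU]
4. ∠SKU = 58°  [same arc SU]
5. ∠KUW = 57°  [△UTK]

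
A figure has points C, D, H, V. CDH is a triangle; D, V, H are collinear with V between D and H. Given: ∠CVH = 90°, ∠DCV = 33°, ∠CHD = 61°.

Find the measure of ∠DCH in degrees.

1. ∠CVD = 90°  [linear pair at V on DH]
2. ∠CDV = 57°  [△CDV]
3. ∠CDH = 57°  [V on ray DH]
4. ∠DCH = 62°  [△CDH]

∠DCH = 62°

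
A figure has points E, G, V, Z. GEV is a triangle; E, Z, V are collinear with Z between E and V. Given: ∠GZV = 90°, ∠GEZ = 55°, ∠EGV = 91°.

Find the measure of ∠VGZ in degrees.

1. ∠GEV = 55°  [Z on ray EV]
2. ∠EVG = 34°  [△GEV]
3. ∠GVZ = 34°  [Z on ray VE]
4. ∠VGZ = 56°  [△GZV]

∠VGZ = 56°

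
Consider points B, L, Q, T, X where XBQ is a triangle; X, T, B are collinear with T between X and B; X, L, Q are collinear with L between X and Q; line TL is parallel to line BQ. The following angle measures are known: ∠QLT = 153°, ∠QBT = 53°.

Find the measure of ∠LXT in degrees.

∠LXT = 100°

1. ∠TLX = 27°  [linear pair at L on XQ]
2. ∠QBX = 53°  [T on ray BX]
3. ∠BQX = 27°  [TL∥BQ, corresponding at L]
4. ∠BXQ = 100°  [△XBQ]
5. ∠LXT = 100°  [T on XB, L on XQ]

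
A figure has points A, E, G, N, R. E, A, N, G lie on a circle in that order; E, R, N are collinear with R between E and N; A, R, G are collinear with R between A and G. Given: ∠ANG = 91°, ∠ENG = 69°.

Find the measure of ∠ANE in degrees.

1. ∠AEG = 89°  [cyclic EANG, opposite ∠E+∠N]
2. ∠EAG = 69°  [same arc EG]
3. ∠AGE = 22°  [△EAG]
4. ∠ANE = 22°  [same arc EA]

∠ANE = 22°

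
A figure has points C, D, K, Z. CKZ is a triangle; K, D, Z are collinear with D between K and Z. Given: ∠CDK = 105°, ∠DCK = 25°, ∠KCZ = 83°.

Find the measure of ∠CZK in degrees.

1. ∠CKD = 50°  [△CKD]
2. ∠CKZ = 50°  [D on ray KZ]
3. ∠CZK = 47°  [△CKZ]

∠CZK = 47°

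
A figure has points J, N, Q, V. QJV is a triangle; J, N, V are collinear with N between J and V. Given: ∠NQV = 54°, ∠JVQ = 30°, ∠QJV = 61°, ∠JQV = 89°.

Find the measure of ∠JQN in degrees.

1. ∠NVQ = 30°  [N on ray VJ]
2. ∠NJQ = 61°  [N on ray JV]
3. ∠QNV = 96°  [△QNV]
4. ∠JNQ = 84°  [linear pair at N on JV]
5. ∠JQN = 35°  [△QJN]

∠JQN = 35°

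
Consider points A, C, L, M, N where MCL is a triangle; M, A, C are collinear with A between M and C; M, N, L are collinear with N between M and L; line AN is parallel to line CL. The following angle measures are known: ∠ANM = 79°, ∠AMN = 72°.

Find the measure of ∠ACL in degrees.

1. ∠MAN = 29°  [△MAN]
2. ∠CAN = 151°  [linear pair at A on MC]
3. ∠ACL = 29°  [AN∥CL, co-interior at C–A]

∠ACL = 29°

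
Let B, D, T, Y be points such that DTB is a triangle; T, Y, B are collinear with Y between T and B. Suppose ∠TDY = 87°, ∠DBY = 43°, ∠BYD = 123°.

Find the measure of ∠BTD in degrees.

1. ∠DYT = 57°  [linear pair at Y on TB]
2. ∠DTY = 36°  [△DTY]
3. ∠BTD = 36°  [Y on ray TB]

∠BTD = 36°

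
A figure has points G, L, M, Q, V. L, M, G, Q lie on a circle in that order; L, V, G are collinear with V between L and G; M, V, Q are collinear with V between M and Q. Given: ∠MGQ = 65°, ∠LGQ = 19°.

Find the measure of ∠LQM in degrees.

∠LQM = 46°

1. ∠MLQ = 115°  [cyclic LMGQ, opposite ∠L+∠G]
2. ∠LMQ = 19°  [same arc LQ]
3. ∠LQM = 46°  [△LMQ]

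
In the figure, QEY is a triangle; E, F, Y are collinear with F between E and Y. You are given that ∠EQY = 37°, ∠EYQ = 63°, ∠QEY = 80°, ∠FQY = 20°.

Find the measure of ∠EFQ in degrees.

∠EFQ = 83°

1. ∠FYQ = 63°  [F on ray YE]
2. ∠QFY = 97°  [△QFY]
3. ∠EFQ = 83°  [linear pair at F on EY]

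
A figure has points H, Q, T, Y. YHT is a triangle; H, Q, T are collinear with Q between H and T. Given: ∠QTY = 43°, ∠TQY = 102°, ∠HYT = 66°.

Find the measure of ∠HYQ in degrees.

1. ∠HTY = 43°  [Q on ray TH]
2. ∠HQY = 78°  [linear pair at Q on HT]
3. ∠THY = 71°  [△YHT]
4. ∠QHY = 71°  [Q on ray HT]
5. ∠HYQ = 31°  [△YHQ]

∠HYQ = 31°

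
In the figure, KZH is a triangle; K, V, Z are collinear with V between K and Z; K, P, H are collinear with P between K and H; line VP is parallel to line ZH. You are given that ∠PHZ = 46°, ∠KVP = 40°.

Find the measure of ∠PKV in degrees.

1. ∠KHZ = 46°  [P on ray HK]
2. ∠HZK = 40°  [VP∥ZH, corresponding at V]
3. ∠HKZ = 94°  [△KZH]
4. ∠PKV = 94°  [V on KZ, P on KH]

∠PKV = 94°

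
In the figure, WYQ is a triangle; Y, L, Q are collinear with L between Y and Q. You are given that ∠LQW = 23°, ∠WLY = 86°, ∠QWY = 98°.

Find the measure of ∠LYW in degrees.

∠LYW = 59°

1. ∠WQY = 23°  [L on ray QY]
2. ∠QYW = 59°  [△WYQ]
3. ∠LYW = 59°  [L on ray YQ]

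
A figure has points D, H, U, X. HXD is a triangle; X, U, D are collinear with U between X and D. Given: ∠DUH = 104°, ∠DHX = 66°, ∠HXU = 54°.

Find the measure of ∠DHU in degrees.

1. ∠DXH = 54°  [U on ray XD]
2. ∠HDX = 60°  [△HXD]
3. ∠HDU = 60°  [U on ray DX]
4. ∠DHU = 16°  [△HUD]

∠DHU = 16°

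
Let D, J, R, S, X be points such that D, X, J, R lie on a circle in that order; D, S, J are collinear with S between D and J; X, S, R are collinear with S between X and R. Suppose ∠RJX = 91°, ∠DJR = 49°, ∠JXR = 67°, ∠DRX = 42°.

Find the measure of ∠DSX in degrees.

1. ∠JRX = 22°  [△XJR]
2. ∠DXR = 49°  [same arc DR]
3. ∠JDX = 22°  [same arc XJ]
4. ∠DSX = 109°  [△DSX]

∠DSX = 109°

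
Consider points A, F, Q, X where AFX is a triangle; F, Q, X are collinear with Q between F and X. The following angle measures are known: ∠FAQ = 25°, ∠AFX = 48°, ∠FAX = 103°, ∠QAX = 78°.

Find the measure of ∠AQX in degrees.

∠AQX = 73°

1. ∠AXF = 29°  [△AFX]
2. ∠AXQ = 29°  [Q on ray XF]
3. ∠AQX = 73°  [△AQX]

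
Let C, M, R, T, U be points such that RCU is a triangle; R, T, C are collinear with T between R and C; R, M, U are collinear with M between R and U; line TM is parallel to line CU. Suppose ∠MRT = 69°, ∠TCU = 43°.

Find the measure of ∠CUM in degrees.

∠CUM = 68°

1. ∠CRU = 69°  [T on RC, M on RU]
2. ∠RCU = 43°  [T on ray CR]
3. ∠CUR = 68°  [△RCU]
4. ∠CUM = 68°  [M on ray UR]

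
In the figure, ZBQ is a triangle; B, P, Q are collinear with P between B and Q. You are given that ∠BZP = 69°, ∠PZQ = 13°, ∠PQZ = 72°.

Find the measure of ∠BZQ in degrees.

1. ∠QPZ = 95°  [△ZPQ]
2. ∠BQZ = 72°  [P on ray QB]
3. ∠BPZ = 85°  [linear pair at P on BQ]
4. ∠PBZ = 26°  [△ZBP]
5. ∠QBZ = 26°  [P on ray BQ]
6. ∠BZQ = 82°  [△ZBQ]

∠BZQ = 82°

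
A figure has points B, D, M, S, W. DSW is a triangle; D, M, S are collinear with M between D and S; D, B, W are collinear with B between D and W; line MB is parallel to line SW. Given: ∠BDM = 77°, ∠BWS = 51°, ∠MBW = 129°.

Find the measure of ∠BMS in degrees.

∠BMS = 128°

1. ∠DBM = 51°  [linear pair at B on DW]
2. ∠BMD = 52°  [△DMB]
3. ∠BMS = 128°  [linear pair at M on DS]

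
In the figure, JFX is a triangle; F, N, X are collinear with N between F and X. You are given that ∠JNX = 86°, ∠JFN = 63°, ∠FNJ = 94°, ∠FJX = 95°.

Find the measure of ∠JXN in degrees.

1. ∠JFX = 63°  [N on ray FX]
2. ∠FXJ = 22°  [△JFX]
3. ∠JXN = 22°  [N on ray XF]

∠JXN = 22°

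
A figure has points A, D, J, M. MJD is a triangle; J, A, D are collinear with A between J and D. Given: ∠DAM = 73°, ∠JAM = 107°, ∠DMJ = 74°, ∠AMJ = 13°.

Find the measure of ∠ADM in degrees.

∠ADM = 46°

1. ∠AJM = 60°  [△MJA]
2. ∠DJM = 60°  [A on ray JD]
3. ∠JDM = 46°  [△MJD]
4. ∠ADM = 46°  [A on ray DJ]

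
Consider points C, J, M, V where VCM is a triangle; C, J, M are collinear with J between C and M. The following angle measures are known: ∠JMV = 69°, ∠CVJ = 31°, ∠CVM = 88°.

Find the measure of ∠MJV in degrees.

1. ∠CMV = 69°  [J on ray MC]
2. ∠MCV = 23°  [△VCM]
3. ∠JCV = 23°  [J on ray CM]
4. ∠CJV = 126°  [△VCJ]
5. ∠MJV = 54°  [linear pair at J on CM]

∠MJV = 54°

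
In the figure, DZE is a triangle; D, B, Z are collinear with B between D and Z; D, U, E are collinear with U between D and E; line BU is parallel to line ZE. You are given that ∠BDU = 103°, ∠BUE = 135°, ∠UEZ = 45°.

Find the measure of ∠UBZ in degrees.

∠UBZ = 148°

1. ∠BUD = 45°  [linear pair at U on DE]
2. ∠DBU = 32°  [△DBU]
3. ∠UBZ = 148°  [linear pair at B on DZ]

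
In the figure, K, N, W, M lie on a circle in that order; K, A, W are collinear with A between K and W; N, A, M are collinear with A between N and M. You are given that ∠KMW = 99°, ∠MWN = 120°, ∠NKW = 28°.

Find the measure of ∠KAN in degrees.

∠KAN = 103°

1. ∠KNW = 81°  [cyclic KNWM, opposite ∠N+∠M]
2. ∠NMW = 28°  [same arc NW]
3. ∠KWN = 71°  [△KNW]
4. ∠MNW = 32°  [△NWM]
5. ∠NAW = 77°  [△NAW]
6. ∠KAN = 103°  [linear pair at A on KW]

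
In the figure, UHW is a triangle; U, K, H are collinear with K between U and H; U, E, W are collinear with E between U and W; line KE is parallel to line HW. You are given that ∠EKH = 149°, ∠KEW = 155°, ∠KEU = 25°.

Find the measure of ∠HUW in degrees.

∠HUW = 124°

1. ∠EKU = 31°  [linear pair at K on UH]
2. ∠EUK = 124°  [△UKE]
3. ∠HUW = 124°  [K on UH, E on UW]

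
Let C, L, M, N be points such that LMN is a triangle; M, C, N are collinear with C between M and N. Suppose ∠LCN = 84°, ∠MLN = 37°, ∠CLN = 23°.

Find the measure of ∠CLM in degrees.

1. ∠CNL = 73°  [△LCN]
2. ∠LCM = 96°  [linear pair at C on MN]
3. ∠LNM = 73°  [C on ray NM]
4. ∠LMN = 70°  [△LMN]
5. ∠CML = 70°  [C on ray MN]
6. ∠CLM = 14°  [△LMC]

∠CLM = 14°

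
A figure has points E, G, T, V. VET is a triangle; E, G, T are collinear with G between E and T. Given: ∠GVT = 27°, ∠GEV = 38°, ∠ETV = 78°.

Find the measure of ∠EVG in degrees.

∠EVG = 37°

1. ∠GTV = 78°  [G on ray TE]
2. ∠TGV = 75°  [△VGT]
3. ∠EGV = 105°  [linear pair at G on ET]
4. ∠EVG = 37°  [△VEG]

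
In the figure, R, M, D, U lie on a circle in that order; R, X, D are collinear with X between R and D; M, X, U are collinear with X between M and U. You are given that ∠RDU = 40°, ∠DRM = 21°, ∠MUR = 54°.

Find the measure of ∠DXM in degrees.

1. ∠RMU = 40°  [same arc RU]
2. ∠MXR = 119°  [△RXM]
3. ∠DXM = 61°  [linear pair at X on RD]

∠DXM = 61°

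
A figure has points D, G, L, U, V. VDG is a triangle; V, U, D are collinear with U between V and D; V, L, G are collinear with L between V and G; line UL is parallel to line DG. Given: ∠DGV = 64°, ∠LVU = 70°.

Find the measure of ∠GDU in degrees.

1. ∠ULV = 64°  [UL∥DG, corresponding at L]
2. ∠LUV = 46°  [△VUL]
3. ∠DUL = 134°  [linear pair at U on VD]
4. ∠GDU = 46°  [UL∥DG, co-interior at D–U]

∠GDU = 46°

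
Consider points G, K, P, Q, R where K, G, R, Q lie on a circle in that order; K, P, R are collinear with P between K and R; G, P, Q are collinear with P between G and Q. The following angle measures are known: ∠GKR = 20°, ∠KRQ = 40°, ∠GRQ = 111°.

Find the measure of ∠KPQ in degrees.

1. ∠GQR = 20°  [same arc GR]
2. ∠QPR = 120°  [△RPQ]
3. ∠KPQ = 60°  [linear pair at P on KR]

∠KPQ = 60°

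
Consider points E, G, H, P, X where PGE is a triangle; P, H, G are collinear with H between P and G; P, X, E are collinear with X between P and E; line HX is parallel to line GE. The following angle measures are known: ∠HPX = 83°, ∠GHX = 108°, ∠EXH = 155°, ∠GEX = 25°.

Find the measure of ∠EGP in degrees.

∠EGP = 72°

1. ∠EPG = 83°  [H on PG, X on PE]
2. ∠GEP = 25°  [X on ray EP]
3. ∠EGP = 72°  [△PGE]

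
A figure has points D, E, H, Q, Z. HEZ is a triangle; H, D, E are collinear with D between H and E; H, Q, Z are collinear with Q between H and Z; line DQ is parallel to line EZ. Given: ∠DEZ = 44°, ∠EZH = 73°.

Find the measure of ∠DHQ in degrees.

∠DHQ = 63°

1. ∠HEZ = 44°  [D on ray EH]
2. ∠EHZ = 63°  [△HEZ]
3. ∠DHQ = 63°  [D on HE, Q on HZ]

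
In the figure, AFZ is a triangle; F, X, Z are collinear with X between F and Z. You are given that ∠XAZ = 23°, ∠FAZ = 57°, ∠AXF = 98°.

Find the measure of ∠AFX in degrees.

∠AFX = 48°

1. ∠AXZ = 82°  [linear pair at X on FZ]
2. ∠AZX = 75°  [△AXZ]
3. ∠AZF = 75°  [X on ray ZF]
4. ∠AFZ = 48°  [△AFZ]
5. ∠AFX = 48°  [X on ray FZ]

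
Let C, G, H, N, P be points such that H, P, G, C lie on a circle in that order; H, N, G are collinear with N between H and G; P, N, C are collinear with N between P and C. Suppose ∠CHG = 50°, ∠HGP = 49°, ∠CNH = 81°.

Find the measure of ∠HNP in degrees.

∠HNP = 99°

1. ∠CPG = 50°  [same arc GC]
2. ∠GNP = 81°  [△PNG]
3. ∠HNP = 99°  [linear pair at N on HG]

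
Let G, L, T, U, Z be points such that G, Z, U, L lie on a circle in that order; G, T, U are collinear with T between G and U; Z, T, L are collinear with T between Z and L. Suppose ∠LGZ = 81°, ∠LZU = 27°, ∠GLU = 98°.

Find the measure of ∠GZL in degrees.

1. ∠LGU = 27°  [same arc UL]
2. ∠GUL = 55°  [△GUL]
3. ∠GZL = 55°  [same arc GL]

∠GZL = 55°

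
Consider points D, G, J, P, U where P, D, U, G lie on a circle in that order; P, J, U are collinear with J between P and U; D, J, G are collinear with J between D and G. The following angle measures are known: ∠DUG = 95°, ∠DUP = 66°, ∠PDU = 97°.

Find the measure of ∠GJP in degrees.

1. ∠DPG = 85°  [cyclic PDUG, opposite ∠P+∠U]
2. ∠DGP = 66°  [same arc PD]
3. ∠DPU = 17°  [△PDU]
4. ∠GDP = 29°  [△PDG]
5. ∠DGU = 17°  [same arc DU]
6. ∠GUP = 29°  [same arc PG]
7. ∠GJU = 134°  [△UJG]
8. ∠GJP = 46°  [linear pair at J on PU]

∠GJP = 46°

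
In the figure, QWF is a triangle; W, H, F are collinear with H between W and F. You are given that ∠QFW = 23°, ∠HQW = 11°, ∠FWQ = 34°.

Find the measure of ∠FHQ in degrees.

∠FHQ = 45°

1. ∠HWQ = 34°  [H on ray WF]
2. ∠QHW = 135°  [△QWH]
3. ∠FHQ = 45°  [linear pair at H on WF]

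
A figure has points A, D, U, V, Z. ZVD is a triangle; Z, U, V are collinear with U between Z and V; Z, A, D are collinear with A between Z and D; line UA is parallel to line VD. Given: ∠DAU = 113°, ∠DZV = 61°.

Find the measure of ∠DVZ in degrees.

∠DVZ = 52°

1. ∠UAZ = 67°  [linear pair at A on ZD]
2. ∠AZU = 61°  [U on ZV, A on ZD]
3. ∠AUZ = 52°  [△ZUA]
4. ∠DVZ = 52°  [UA∥VD, corresponding at U]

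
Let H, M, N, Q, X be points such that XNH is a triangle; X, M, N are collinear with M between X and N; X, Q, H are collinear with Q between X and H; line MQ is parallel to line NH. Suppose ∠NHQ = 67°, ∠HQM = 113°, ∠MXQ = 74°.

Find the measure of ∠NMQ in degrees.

∠NMQ = 141°

1. ∠MQX = 67°  [linear pair at Q on XH]
2. ∠QMX = 39°  [△XMQ]
3. ∠NMQ = 141°  [linear pair at M on XN]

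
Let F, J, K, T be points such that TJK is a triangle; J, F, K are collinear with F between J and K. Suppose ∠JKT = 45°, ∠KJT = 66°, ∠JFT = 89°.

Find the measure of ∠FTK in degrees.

1. ∠FKT = 45°  [F on ray KJ]
2. ∠KFT = 91°  [linear pair at F on JK]
3. ∠FTK = 44°  [△TFK]

∠FTK = 44°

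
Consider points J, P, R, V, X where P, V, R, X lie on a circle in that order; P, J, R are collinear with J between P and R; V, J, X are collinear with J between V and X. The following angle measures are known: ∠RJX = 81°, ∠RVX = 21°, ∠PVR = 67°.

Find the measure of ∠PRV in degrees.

∠PRV = 60°

1. ∠PJV = 81°  [vertical angles at J]
2. ∠RJV = 99°  [linear pair at J on PR]
3. ∠PRV = 60°  [△VJR]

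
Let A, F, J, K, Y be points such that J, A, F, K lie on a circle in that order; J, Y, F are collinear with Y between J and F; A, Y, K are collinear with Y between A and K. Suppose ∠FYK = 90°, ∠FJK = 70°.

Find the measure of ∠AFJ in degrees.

1. ∠AYJ = 90°  [vertical angles at Y]
2. ∠FAK = 70°  [same arc FK]
3. ∠AYF = 90°  [linear pair at Y on JF]
4. ∠AFJ = 20°  [△AYF]

∠AFJ = 20°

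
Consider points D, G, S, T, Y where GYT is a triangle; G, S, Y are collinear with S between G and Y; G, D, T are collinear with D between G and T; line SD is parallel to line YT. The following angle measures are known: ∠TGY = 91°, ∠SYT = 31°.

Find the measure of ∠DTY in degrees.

1. ∠GYT = 31°  [S on ray YG]
2. ∠GTY = 58°  [△GYT]
3. ∠DTY = 58°  [D on ray TG]

∠DTY = 58°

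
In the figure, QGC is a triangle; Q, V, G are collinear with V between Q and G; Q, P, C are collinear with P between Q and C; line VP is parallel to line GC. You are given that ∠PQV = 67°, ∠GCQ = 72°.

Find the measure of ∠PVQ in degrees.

1. ∠CQG = 67°  [V on QG, P on QC]
2. ∠CGQ = 41°  [△QGC]
3. ∠PVQ = 41°  [VP∥GC, corresponding at V]

∠PVQ = 41°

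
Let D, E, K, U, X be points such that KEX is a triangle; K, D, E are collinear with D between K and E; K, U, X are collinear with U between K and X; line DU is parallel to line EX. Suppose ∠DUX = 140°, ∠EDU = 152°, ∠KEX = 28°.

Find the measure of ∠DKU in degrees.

1. ∠DUK = 40°  [linear pair at U on KX]
2. ∠KDU = 28°  [linear pair at D on KE]
3. ∠DKU = 112°  [△KDU]

∠DKU = 112°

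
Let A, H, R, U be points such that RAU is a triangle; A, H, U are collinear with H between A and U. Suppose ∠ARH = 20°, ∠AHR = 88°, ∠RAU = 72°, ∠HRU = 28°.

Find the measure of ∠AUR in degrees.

∠AUR = 60°

1. ∠RHU = 92°  [linear pair at H on AU]
2. ∠HUR = 60°  [△RHU]
3. ∠AUR = 60°  [H on ray UA]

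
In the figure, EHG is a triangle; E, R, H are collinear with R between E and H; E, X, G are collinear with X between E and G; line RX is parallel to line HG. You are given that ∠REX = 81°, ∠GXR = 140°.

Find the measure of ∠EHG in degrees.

∠EHG = 59°

1. ∠EXR = 40°  [linear pair at X on EG]
2. ∠ERX = 59°  [△ERX]
3. ∠EHG = 59°  [RX∥HG, corresponding at R]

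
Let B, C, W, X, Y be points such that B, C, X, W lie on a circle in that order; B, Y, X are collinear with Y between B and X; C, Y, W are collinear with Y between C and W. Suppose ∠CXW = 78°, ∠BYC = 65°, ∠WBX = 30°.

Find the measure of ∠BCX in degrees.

1. ∠CYX = 115°  [linear pair at Y on BX]
2. ∠WCX = 30°  [same arc XW]
3. ∠BXC = 35°  [△CYX]
4. ∠CWX = 72°  [△CXW]
5. ∠CBX = 72°  [same arc CX]
6. ∠BCX = 73°  [△BCX]

∠BCX = 73°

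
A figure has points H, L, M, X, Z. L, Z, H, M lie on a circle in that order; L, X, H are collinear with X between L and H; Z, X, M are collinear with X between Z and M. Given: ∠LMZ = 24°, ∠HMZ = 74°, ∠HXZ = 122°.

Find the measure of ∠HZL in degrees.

∠HZL = 82°

1. ∠LHZ = 24°  [same arc LZ]
2. ∠HLZ = 74°  [same arc ZH]
3. ∠HZL = 82°  [△LZH]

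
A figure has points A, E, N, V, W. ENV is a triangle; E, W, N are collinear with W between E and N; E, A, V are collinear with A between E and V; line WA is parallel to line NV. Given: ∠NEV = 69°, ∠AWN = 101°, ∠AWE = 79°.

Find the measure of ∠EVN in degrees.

1. ∠AEW = 69°  [W on EN, A on EV]
2. ∠EAW = 32°  [△EWA]
3. ∠EVN = 32°  [WA∥NV, corresponding at A]

∠EVN = 32°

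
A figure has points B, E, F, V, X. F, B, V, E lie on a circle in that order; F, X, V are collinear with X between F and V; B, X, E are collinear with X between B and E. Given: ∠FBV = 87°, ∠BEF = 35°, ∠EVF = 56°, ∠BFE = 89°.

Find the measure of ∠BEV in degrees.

∠BEV = 58°

1. ∠FEV = 93°  [cyclic FBVE, opposite ∠B+∠E]
2. ∠EFV = 31°  [△FVE]
3. ∠BVE = 91°  [cyclic FBVE, opposite ∠F+∠V]
4. ∠EBV = 31°  [same arc VE]
5. ∠BEV = 58°  [△BVE]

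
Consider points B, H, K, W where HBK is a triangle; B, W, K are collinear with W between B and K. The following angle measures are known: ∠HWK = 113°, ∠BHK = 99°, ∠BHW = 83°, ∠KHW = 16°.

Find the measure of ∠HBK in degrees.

∠HBK = 30°

1. ∠BWH = 67°  [linear pair at W on BK]
2. ∠HBW = 30°  [△HBW]
3. ∠HBK = 30°  [W on ray BK]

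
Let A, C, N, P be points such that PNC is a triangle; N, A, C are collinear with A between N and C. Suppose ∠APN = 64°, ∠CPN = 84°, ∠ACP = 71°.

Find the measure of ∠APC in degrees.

∠APC = 20°

1. ∠NCP = 71°  [A on ray CN]
2. ∠CNP = 25°  [△PNC]
3. ∠ANP = 25°  [A on ray NC]
4. ∠NAP = 91°  [△PNA]
5. ∠CAP = 89°  [linear pair at A on NC]
6. ∠APC = 20°  [△PAC]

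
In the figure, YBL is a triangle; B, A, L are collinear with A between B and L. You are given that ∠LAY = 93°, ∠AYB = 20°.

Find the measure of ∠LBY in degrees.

∠LBY = 73°

1. ∠BAY = 87°  [linear pair at A on BL]
2. ∠ABY = 73°  [△YBA]
3. ∠LBY = 73°  [A on ray BL]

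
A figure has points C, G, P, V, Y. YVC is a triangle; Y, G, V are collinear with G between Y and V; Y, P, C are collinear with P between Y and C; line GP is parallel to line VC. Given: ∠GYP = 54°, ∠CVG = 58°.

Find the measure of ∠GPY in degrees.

1. ∠CYV = 54°  [G on YV, P on YC]
2. ∠CVY = 58°  [G on ray VY]
3. ∠VCY = 68°  [△YVC]
4. ∠GPY = 68°  [GP∥VC, corresponding at P]

∠GPY = 68°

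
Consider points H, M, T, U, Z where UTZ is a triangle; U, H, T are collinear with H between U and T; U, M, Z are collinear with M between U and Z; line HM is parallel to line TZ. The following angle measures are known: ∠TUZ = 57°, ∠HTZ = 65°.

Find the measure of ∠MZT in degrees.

∠MZT = 58°

1. ∠UTZ = 65°  [H on ray TU]
2. ∠TZU = 58°  [△UTZ]
3. ∠MZT = 58°  [M on ray ZU]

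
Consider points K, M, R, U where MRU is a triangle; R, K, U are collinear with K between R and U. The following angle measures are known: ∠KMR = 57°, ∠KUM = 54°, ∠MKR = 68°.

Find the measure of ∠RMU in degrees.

∠RMU = 71°

1. ∠KRM = 55°  [△MRK]
2. ∠MUR = 54°  [K on ray UR]
3. ∠MRU = 55°  [K on ray RU]
4. ∠RMU = 71°  [△MRU]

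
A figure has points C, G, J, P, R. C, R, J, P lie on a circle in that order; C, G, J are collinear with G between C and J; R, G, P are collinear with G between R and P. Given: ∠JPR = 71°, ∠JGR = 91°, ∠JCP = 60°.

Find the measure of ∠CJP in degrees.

1. ∠JCR = 71°  [same arc RJ]
2. ∠CGR = 89°  [linear pair at G on CJ]
3. ∠CRP = 20°  [△CGR]
4. ∠CJP = 20°  [same arc CP]

∠CJP = 20°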